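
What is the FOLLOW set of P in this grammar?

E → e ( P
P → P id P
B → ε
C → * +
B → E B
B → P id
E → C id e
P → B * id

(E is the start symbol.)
To compute FOLLOW(P), find every occurrence of P on a right-hand side N → α P β: add FIRST(β) \ {ε}, and if β is empty or nullable also add FOLLOW(N). Iterate to a fixed point.

In E → e ( P: P is at the end, add FOLLOW(E)
In P → P id P: P is followed by id P, add FIRST(id P) \ {ε} = { 'id' }
In P → P id P: P is at the end; this adds FOLLOW(P) to itself — nothing new
In B → P id: P is followed by id, add FIRST(id) \ {ε} = { 'id' }

The FOLLOW sets referred to above (computed the same way, to a fixed point):
  FOLLOW(E) = { $, '*', 'e' }

Taking the union: FOLLOW(P) = { $, '*', 'e', 'id' }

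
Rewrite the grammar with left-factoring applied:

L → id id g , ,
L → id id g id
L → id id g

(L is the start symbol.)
L → id id g L'
L' → , ,
L' → id
L' → ε

Left-factoring transforms A → αβ₁ | αβ₂ into A → αA' and A' → β₁ | β₂
(α is the longest common prefix among the alternatives). Repeat until
no nonterminal has two alternatives with a common prefix.

Round 1: L has alternatives sharing prefix 'id id g'. Introduce L': L → id id g L'
  Add: L' → , ,
  Add: L' → id
  Add: L' → ε

No remaining common prefixes — done.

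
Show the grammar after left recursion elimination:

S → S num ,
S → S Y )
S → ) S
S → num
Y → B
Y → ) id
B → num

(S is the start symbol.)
S is directly left-recursive. The standard transformation for
  A → A α₁ | ... | A α_m | β₁ | ... | β_n
is
  A  → β₁ A' | ... | β_n A'
  A' → α₁ A' | ... | α_m A' | ε

S → ) S becomes S → ) S S'
S → num becomes S → num S'
S → S num , becomes S' → num , S'
S → S Y ) becomes S' → Y ) S'
Add S' → ε

Productions for other non-terminals are unchanged:
  Y → B
  Y → ) id
  B → num

Resulting grammar:
S → ) S S'
S → num S'
S' → num , S'
S' → Y ) S'
S' → ε
Y → B
Y → ) id
B → num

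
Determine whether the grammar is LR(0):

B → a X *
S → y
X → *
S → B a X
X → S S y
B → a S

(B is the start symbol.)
A grammar is LR(0) if no state in the canonical LR(0) collection has:
  - both a shift item (dot before a terminal) and a complete item (shift-reduce conflict), or
  - two or more complete items (reduce-reduce conflict; the accept item [B' → B .] counts as a complete item here).

Augment with B' → B and build the canonical LR(0) collection (I0 = CLOSURE({[B' → . B]}), then GOTO on every symbol after a dot until no new states appear). It has 14 states:
  I0: { [B → . a S], [B → . a X *], [B' → . B] }  — shift
  I1: { [B' → B .] }  — accept
  I2: { [B → . a S], [B → . a X *], [B → a . S], [B → a . X *], [S → . B a X], [S → . y], [X → . *], [X → . S S y] }  — shift
  I3: { [X → * .] }  — reduce
  I4: { [S → B . a X] }  — shift
  I5: { [B → . a S], [B → . a X *], [B → a S .], [S → . B a X], [S → . y], [X → S . S y] }  — shift, reduce
  I6: { [B → a X . *] }  — shift
  I7: { [S → y .] }  — reduce
  I8: { [B → a X * .] }  — reduce
  I9: { [X → S S . y] }  — shift
  I10: { [X → S S y .] }  — reduce
  I11: { [B → . a S], [B → . a X *], [S → . B a X], [S → . y], [S → B a . X], [X → . *], [X → . S S y] }  — shift
  I12: { [B → . a S], [B → . a X *], [S → . B a X], [S → . y], [X → S . S y] }  — shift
  I13: { [S → B a X .] }  — reduce

Conflict in state I5:
  Shift-reduce conflict between [B → a S .] and [B → . a S]
So the grammar is NOT LR(0).

Answer: No. Shift-reduce conflict between [B → a S .] and [B → . a S]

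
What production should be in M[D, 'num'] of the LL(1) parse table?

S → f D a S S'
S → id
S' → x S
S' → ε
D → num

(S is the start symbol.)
D → num

To find M[D, 'num'], we find productions for D where 'num' is in the predict set (PREDICT(N → α) = (FIRST(α) \ {ε}) ∪ (FOLLOW(N) if α ⇒* ε)).

D → num: PREDICT = { 'num' }
  'num' is in predict set, so this production goes in M[D, 'num']

M[D, 'num'] = D → num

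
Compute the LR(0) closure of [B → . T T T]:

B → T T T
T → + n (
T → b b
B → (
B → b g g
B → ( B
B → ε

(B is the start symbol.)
Start with: [B → . T T T]
  [B → . T T T] has the dot before T: add [T → . + n (], [T → . b b]
No further items can be added.

CLOSURE = { [B → . T T T], [T → . + n (], [T → . b b] }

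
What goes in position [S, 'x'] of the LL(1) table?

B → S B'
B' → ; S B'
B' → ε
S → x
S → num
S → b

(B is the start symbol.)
S → x

To find M[S, 'x'], we find productions for S where 'x' is in the predict set (PREDICT(N → α) = (FIRST(α) \ {ε}) ∪ (FOLLOW(N) if α ⇒* ε)).

S → x: PREDICT = { 'x' }
  'x' is in predict set, so this production goes in M[S, 'x']
S → num: PREDICT = { 'num' }
S → b: PREDICT = { 'b' }

M[S, 'x'] = S → x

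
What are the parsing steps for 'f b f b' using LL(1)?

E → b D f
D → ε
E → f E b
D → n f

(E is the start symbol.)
Stack is shown with the top on the left.

Stack      Input      Action
----------------------------
E $        f b f b $  output E → f E b
f E b $    f b f b $  match 'f'
E b $      b f b $    output E → b D f
b D f b $  b f b $    match 'b'
D f b $    f b $      output D → ε
f b $      f b $      match 'f'
b $        b $        match 'b'
$          $          accept

The string is accepted.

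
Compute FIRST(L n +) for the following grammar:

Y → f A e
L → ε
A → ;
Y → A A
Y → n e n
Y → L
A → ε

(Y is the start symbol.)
FIRST sets of the non-terminals involved (from the grammar, by fixed-point iteration):
  FIRST(L) = { ε }

To compute FIRST(L n +), process the symbols left to right:
Symbol L is a non-terminal. Add FIRST(L) \ {ε} = { }
L is nullable (ε ∈ FIRST(L)), continue to the next symbol.
Symbol n is a terminal. Add 'n' and stop.
FIRST(L n +) = { 'n' }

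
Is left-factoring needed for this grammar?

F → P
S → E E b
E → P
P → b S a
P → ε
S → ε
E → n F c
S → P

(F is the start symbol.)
No, left-factoring is not needed

Left-factoring is needed when two productions for the same non-terminal
share a common prefix on the right-hand side.

Productions for S:
  S → E E b
  S → ε
  S → P
Productions for E:
  E → P
  E → n F c
Productions for P:
  P → b S a
  P → ε

No common prefixes found.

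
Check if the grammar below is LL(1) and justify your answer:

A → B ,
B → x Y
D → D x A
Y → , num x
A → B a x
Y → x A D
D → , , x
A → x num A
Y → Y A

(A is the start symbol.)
A grammar is LL(1) if for each non-terminal N with multiple productions, the predict sets of those productions are pairwise disjoint, where PREDICT(N → α) = (FIRST(α) \ {ε}) ∪ (FOLLOW(N) if α ⇒* ε).

Relevant sets:
  FIRST(B) = { 'x' }
  FIRST(D) = { ',' }
  FIRST(Y) = { ',', 'x' }

For A:
  PREDICT(A → B ',') = { 'x' }
  PREDICT(A → B a x) = { 'x' }
  PREDICT(A → x num A) = { 'x' }
For D:
  PREDICT(D → D x A) = { ',' }
  PREDICT(D → ',' ',' x) = { ',' }
For Y:
  PREDICT(Y → ',' num x) = { ',' }
  PREDICT(Y → x A D) = { 'x' }
  PREDICT(Y → Y A) = { ',', 'x' }
B has a single production, so nothing to check there.

Conflict found: Predict set conflict for A: { 'x' }
The grammar is NOT LL(1).

Answer: No. Predict set conflict for A: { 'x' }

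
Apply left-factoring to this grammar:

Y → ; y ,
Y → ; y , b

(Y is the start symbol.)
Left-factoring transforms A → αβ₁ | αβ₂ into A → αA' and A' → β₁ | β₂
(α is the longest common prefix among the alternatives). Repeat until
no nonterminal has two alternatives with a common prefix.

Round 1: Y has alternatives sharing prefix '; y ,'. Introduce Y': Y → ; y , Y'
  Add: Y' → ε
  Add: Y' → b

No remaining common prefixes — done.

Resulting grammar:
Y → ; y , Y'
Y' → ε
Y' → b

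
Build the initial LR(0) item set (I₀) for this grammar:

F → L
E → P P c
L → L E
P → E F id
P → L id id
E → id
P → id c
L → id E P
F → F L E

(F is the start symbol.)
First, augment the grammar with F' → F
I₀ = CLOSURE({ [F' → . F] }):
  [F' → . F] has the dot before F: add [F → . L], [F → . F L E]
  [F → . L] has the dot before L: add [L → . L E], [L → . id E P]
No further items can be added.

I₀ = { [F → . F L E], [F → . L], [F' → . F], [L → . L E], [L → . id E P] }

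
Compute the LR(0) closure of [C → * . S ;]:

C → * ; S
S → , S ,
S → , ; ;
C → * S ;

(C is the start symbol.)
{ [C → * . S ;], [S → . , ; ;], [S → . , S ,] }

To compute CLOSURE, for each item [A → α.Bβ] where B is a non-terminal, add [B → .γ] for all productions B → γ; repeat for the newly added items until nothing changes.

Start with: [C → * . S ;]
  [C → * . S ;] has the dot before S: add [S → . , S ,], [S → . , ; ;]
No further items can be added.

CLOSURE = { [C → * . S ;], [S → . , ; ;], [S → . , S ,] }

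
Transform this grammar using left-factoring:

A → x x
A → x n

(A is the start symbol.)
A → x A'
A' → x
A' → n

Left-factoring transforms A → αβ₁ | αβ₂ into A → αA' and A' → β₁ | β₂
(α is the longest common prefix among the alternatives). Repeat until
no nonterminal has two alternatives with a common prefix.

Round 1: A has alternatives sharing prefix 'x'. Introduce A': A → x A'
  Add: A' → x
  Add: A' → n

No remaining common prefixes — done.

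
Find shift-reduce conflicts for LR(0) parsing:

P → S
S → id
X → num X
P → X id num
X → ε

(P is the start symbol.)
A shift-reduce conflict occurs when an LR(0) state has both:
  - a complete (reduce) item [A → α .] (dot at the end), and
  - a shift item [B → β . c γ] (dot before a terminal).

Augment with P' → P and build the canonical LR(0) collection (I0 = CLOSURE({[P' → . P]}), then GOTO on every symbol after a dot until no new states appear). It has 9 states:
  I0: { [P → . S], [P → . X id num], [P' → . P], [S → . id], [X → . num X], [X → .] }  — shift, reduce
  I1: { [P' → P .] }  — accept
  I2: { [P → S .] }  — reduce
  I3: { [P → X . id num] }  — shift
  I4: { [S → id .] }  — reduce
  I5: { [X → . num X], [X → .], [X → num . X] }  — shift, reduce
  I6: { [X → num X .] }  — reduce
  I7: { [P → X id . num] }  — shift
  I8: { [P → X id num .] }  — reduce

I0 contains reduce item [X → .] and shift items [S → . id], [X → . num X] — shift-reduce conflict.
I5 contains reduce item [X → .] and shift item [X → . num X] — shift-reduce conflict.

Answer: Yes — I0: [X → .] vs [S → . id]; I5: [X → .] vs [X → . num X]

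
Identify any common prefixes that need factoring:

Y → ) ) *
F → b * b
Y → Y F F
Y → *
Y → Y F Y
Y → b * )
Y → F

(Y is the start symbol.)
Left-factoring is needed when two productions for the same non-terminal
share a common prefix on the right-hand side.

Productions for Y:
  Y → ) ) *
  Y → Y F F
  Y → *
  Y → Y F Y
  Y → b * )
  Y → F

Found common prefix 'Y F' in productions for Y

Answer: Yes, Y has productions with common prefix 'Y F'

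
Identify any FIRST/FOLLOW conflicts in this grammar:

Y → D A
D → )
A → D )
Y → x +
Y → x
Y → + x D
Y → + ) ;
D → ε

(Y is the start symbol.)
Nullable non-terminals: D.

D: nullable alternative(s) D → ε; FOLLOW(D) = { $, ')' }
  D → ): FIRST \ {ε} = { ')' } — overlaps FOLLOW(D) on { ')' }: CONFLICT
  D → ε: FIRST \ {ε} = { } — this is the only nullable alternative, skip

A, Y have no nullable alternative, so no FIRST/FOLLOW check is needed there.

So the grammar has 1 FIRST/FOLLOW conflict (marked CONFLICT above).

Answer: Yes. D → ')' with FOLLOW(D) on { ')' }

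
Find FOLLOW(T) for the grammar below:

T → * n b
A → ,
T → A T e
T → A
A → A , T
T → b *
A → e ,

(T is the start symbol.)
T is the start symbol, so $ ∈ FOLLOW(T).
In T → A T e: T is followed by e, add FIRST(e) \ {ε} = { 'e' }
In A → A , T: T is at the end, add FOLLOW(A)

The FOLLOW sets referred to above (computed the same way, to a fixed point):
  FOLLOW(A) = { $, '*', ',', 'b', 'e' }

Taking the union: FOLLOW(T) = { $, '*', ',', 'b', 'e' }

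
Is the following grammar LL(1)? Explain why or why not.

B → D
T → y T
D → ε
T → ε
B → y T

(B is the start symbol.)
Yes, the grammar is LL(1).

A grammar is LL(1) if for each non-terminal N with multiple productions, the predict sets of those productions are pairwise disjoint, where PREDICT(N → α) = (FIRST(α) \ {ε}) ∪ (FOLLOW(N) if α ⇒* ε).

Relevant sets:
  FIRST(D) = { ε }
  FOLLOW(B) = { $ }
  FOLLOW(T) = { $ }

For B:
  PREDICT(B → D) = { $ }
  PREDICT(B → y T) = { 'y' }
For T:
  PREDICT(T → y T) = { 'y' }
  PREDICT(T → ε) = { $ }
D has a single production, so nothing to check there.

All predict sets are disjoint. The grammar IS LL(1).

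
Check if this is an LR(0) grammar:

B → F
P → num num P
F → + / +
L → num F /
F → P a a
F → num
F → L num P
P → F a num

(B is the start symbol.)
Augment with B' → B and build the canonical LR(0) collection (I0 = CLOSURE({[B' → . B]}), then GOTO on every symbol after a dot until no new states appear). It has 20 states:
  I0: { [B → . F], [B' → . B], [F → . + / +], [F → . L num P], [F → . P a a], [F → . num], [L → . num F /], [P → . F a num], [P → . num num P] }  — shift
  I1: { [F → + . / +] }  — shift
  I2: { [B' → B .] }  — accept
  I3: { [B → F .], [P → F . a num] }  — shift, reduce
  I4: { [F → L . num P] }  — shift
  I5: { [F → P . a a] }  — shift
  I6: { [F → . + / +], [F → . L num P], [F → . P a a], [F → . num], [F → num .], [L → . num F /], [L → num . F /], [P → . F a num], [P → . num num P], [P → num . num P] }  — shift, reduce
  I7: { [L → num F . /], [P → F . a num] }  — shift
  I8: { [F → . + / +], [F → . L num P], [F → . P a a], [F → . num], [F → num .], [L → . num F /], [L → num . F /], [P → . F a num], [P → . num num P], [P → num . num P], [P → num num . P] }  — shift, reduce
  I9: { [F → P . a a], [P → num num P .] }  — shift, reduce
  I10: { [F → P a . a] }  — shift
  I11: { [F → P a a .] }  — reduce
  I12: { [L → num F / .] }  — reduce
  I13: { [P → F a . num] }  — shift
  I14: { [P → F a num .] }  — reduce
  I15: { [F → . + / +], [F → . L num P], [F → . P a a], [F → . num], [F → L num . P], [L → . num F /], [P → . F a num], [P → . num num P] }  — shift
  I16: { [P → F . a num] }  — shift
  I17: { [F → L num P .], [F → P . a a] }  — shift, reduce
  I18: { [F → + / . +] }  — shift
  I19: { [F → + / + .] }  — reduce

Conflict in state I3:
  Shift-reduce conflict between [B → F .] and [P → F . a num]
So the grammar is NOT LR(0).

Answer: No. Shift-reduce conflict between [B → F .] and [P → F . a num]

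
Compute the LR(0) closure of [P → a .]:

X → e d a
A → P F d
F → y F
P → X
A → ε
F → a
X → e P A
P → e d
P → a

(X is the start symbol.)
{ [P → a .] }

To compute CLOSURE, for each item [A → α.Bβ] where B is a non-terminal, add [B → .γ] for all productions B → γ; repeat for the newly added items until nothing changes.

Start with: [P → a .]
The dot is at the end, so nothing is added.

CLOSURE = { [P → a .] }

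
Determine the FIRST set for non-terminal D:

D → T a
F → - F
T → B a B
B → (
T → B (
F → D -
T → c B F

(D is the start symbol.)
To compute FIRST(D), examine every production with D on the left-hand side, reading each right-hand side left to right until a non-nullable symbol is reached.

FIRST sets of the other non-terminals involved (by the same procedure, iterated to a fixed point):
  FIRST(T) = { '(', 'c' }

From D → T a:
  - T is a non-terminal: add FIRST(T) \ {ε} = { '(', 'c' }
    T is not nullable, so stop

Collecting: FIRST(D) = { '(', 'c' }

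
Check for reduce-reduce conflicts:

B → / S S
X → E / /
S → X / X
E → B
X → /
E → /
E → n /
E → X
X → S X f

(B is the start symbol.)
Yes — I3: [E → / .] vs [X → / .]; I12: [E → X .] vs [S → X / X .]

Augment with B' → B and build the canonical LR(0) collection (I0 = CLOSURE({[B' → . B]}), then GOTO on every symbol after a dot until no new states appear). It has 18 states:
  I0: { [B → . / S S], [B' → . B] }  — shift
  I1: { [B → . / S S], [B → / . S S], [E → . /], [E → . B], [E → . X], [E → . n /], [S → . X / X], [X → . /], [X → . E / /], [X → . S X f] }  — shift
  I2: { [B' → B .] }  — accept
  I3: { [B → . / S S], [B → / . S S], [E → . /], [E → . B], [E → . X], [E → . n /], [E → / .], [S → . X / X], [X → . /], [X → . E / /], [X → . S X f], [X → / .] }  — shift, 2 reduces
  I4: { [E → B .] }  — reduce
  I5: { [X → E . / /] }  — shift
  I6: { [B → . / S S], [B → / S . S], [E → . /], [E → . B], [E → . X], [E → . n /], [S → . X / X], [X → . /], [X → . E / /], [X → . S X f], [X → S . X f] }  — shift
  I7: { [E → X .], [S → X . / X] }  — shift, reduce
  I8: { [E → n . /] }  — shift
  I9: { [E → n / .] }  — reduce
  I10: { [B → . / S S], [E → . /], [E → . B], [E → . X], [E → . n /], [S → . X / X], [S → X / . X], [X → . /], [X → . E / /], [X → . S X f] }  — shift
  I11: { [B → . / S S], [E → . /], [E → . B], [E → . X], [E → . n /], [S → . X / X], [X → . /], [X → . E / /], [X → . S X f], [X → S . X f] }  — shift
  I12: { [E → X .], [S → X . / X], [S → X / X .] }  — shift, 2 reduces
  I13: { [E → X .], [S → X . / X], [X → S X . f] }  — shift, reduce
  I14: { [X → S X f .] }  — reduce
  I15: { [B → . / S S], [B → / S S .], [E → . /], [E → . B], [E → . X], [E → . n /], [S → . X / X], [X → . /], [X → . E / /], [X → . S X f], [X → S . X f] }  — shift, reduce
  I16: { [X → E / . /] }  — shift
  I17: { [X → E / / .] }  — reduce

I3 contains complete items [E → / .], [X → / .] — reduce-reduce conflict.
I12 contains complete items [E → X .], [S → X / X .] — reduce-reduce conflict.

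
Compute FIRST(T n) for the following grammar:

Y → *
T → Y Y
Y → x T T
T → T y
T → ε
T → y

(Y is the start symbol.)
{ '*', 'n', 'x', 'y' }

FIRST sets of the non-terminals involved (from the grammar, by fixed-point iteration):
  FIRST(T) = { '*', 'x', 'y', ε }

To compute FIRST(T n), process the symbols left to right:
Symbol T is a non-terminal. Add FIRST(T) \ {ε} = { '*', 'x', 'y' }
T is nullable (ε ∈ FIRST(T)), continue to the next symbol.
Symbol n is a terminal. Add 'n' and stop.
FIRST(T n) = { '*', 'n', 'x', 'y' }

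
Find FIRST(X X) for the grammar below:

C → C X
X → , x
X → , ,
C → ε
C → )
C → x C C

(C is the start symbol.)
{ ',' }

FIRST sets of the non-terminals involved (from the grammar, by fixed-point iteration):
  FIRST(X) = { ',' }

To compute FIRST(X X), process the symbols left to right:
Symbol X is a non-terminal. Add FIRST(X) \ {ε} = { ',' }
X is not nullable (ε ∉ FIRST(X)), so stop here.
FIRST(X X) = { ',' }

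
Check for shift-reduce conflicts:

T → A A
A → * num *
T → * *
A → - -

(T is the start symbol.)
A shift-reduce conflict occurs when an LR(0) state has both:
  - a complete (reduce) item [A → α .] (dot at the end), and
  - a shift item [B → β . c γ] (dot before a terminal).

Augment with T' → T and build the canonical LR(0) collection (I0 = CLOSURE({[T' → . T]}), then GOTO on every symbol after a dot until no new states appear). It has 11 states:
  I0: { [A → . * num *], [A → . - -], [T → . * *], [T → . A A], [T' → . T] }  — shift
  I1: { [A → * . num *], [T → * . *] }  — shift
  I2: { [A → - . -] }  — shift
  I3: { [A → . * num *], [A → . - -], [T → A . A] }  — shift
  I4: { [T' → T .] }  — accept
  I5: { [A → * . num *] }  — shift
  I6: { [T → A A .] }  — reduce
  I7: { [A → * num . *] }  — shift
  I8: { [A → * num * .] }  — reduce
  I9: { [A → - - .] }  — reduce
  I10: { [T → * * .] }  — reduce

No state contains both a complete item and a shift item.

Answer: No shift-reduce conflicts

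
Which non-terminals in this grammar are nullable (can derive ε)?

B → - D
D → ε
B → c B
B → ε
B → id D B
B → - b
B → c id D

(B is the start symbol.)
A non-terminal is nullable if it can derive ε (the empty string): either it has an ε-production, or it has a production whose right-hand side consists entirely of nullable non-terminals.

ε-productions: D → ε, B → ε
So D, B are immediately nullable.
Every non-terminal is now nullable.
Nullable = { 'B', 'D' }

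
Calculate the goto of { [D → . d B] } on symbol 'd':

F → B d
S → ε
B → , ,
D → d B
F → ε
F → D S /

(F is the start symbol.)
GOTO(I, 'd') = CLOSURE({ [A → αX.β] : [A → α.Xβ] ∈ I, X = 'd' })

Items with dot before 'd', with the dot advanced:
  [D → . d B] → [D → d . B]
Closure of the advanced items:
  [D → d . B] has the dot before B: add [B → . , ,]

GOTO = { [B → . , ,], [D → d . B] }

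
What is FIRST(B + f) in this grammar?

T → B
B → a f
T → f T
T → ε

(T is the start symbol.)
FIRST sets of the non-terminals involved (from the grammar, by fixed-point iteration):
  FIRST(B) = { 'a' }

To compute FIRST(B + f), process the symbols left to right:
Symbol B is a non-terminal. Add FIRST(B) \ {ε} = { 'a' }
B is not nullable (ε ∉ FIRST(B)), so stop here.
FIRST(B + f) = { 'a' }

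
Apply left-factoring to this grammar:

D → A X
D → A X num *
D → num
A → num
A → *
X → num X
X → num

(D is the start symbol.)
Left-factoring transforms A → αβ₁ | αβ₂ into A → αA' and A' → β₁ | β₂
(α is the longest common prefix among the alternatives). Repeat until
no nonterminal has two alternatives with a common prefix.

Round 1: D has alternatives sharing prefix 'A X'. Introduce D': D → A X D'
  Add: D' → ε
  Add: D' → num *

Round 2: X has alternatives sharing prefix 'num'. Introduce X': X → num X'
  Add: X' → X
  Add: X' → ε

No remaining common prefixes — done.

Resulting grammar:
D → A X D'
D' → ε
D' → num *
D → num
A → num
A → *
X → num X'
X' → X
X' → ε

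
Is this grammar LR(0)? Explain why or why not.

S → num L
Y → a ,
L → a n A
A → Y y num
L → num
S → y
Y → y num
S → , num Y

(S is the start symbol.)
Augment with S' → S and build the canonical LR(0) collection (I0 = CLOSURE({[S' → . S]}), then GOTO on every symbol after a dot until no new states appear). It has 19 states:
  I0: { [S → . , num Y], [S → . num L], [S → . y], [S' → . S] }  — shift
  I1: { [S → , . num Y] }  — shift
  I2: { [S' → S .] }  — accept
  I3: { [L → . a n A], [L → . num], [S → num . L] }  — shift
  I4: { [S → y .] }  — reduce
  I5: { [S → num L .] }  — reduce
  I6: { [L → a . n A] }  — shift
  I7: { [L → num .] }  — reduce
  I8: { [A → . Y y num], [L → a n . A], [Y → . a ,], [Y → . y num] }  — shift
  I9: { [L → a n A .] }  — reduce
  I10: { [A → Y . y num] }  — shift
  I11: { [Y → a . ,] }  — shift
  I12: { [Y → y . num] }  — shift
  I13: { [Y → y num .] }  — reduce
  I14: { [Y → a , .] }  — reduce
  I15: { [A → Y y . num] }  — shift
  I16: { [A → Y y num .] }  — reduce
  I17: { [S → , num . Y], [Y → . a ,], [Y → . y num] }  — shift
  I18: { [S → , num Y .] }  — reduce

Every state is either a pure shift/goto state or contains exactly one complete item and nothing to shift — no conflicts. The grammar is LR(0).

Answer: Yes, the grammar is LR(0)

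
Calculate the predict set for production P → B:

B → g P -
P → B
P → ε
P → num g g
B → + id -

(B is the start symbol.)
PREDICT(P → B) = (FIRST(RHS) \ {ε}) ∪ (FOLLOW(P) if ε ∈ FIRST(RHS), i.e. RHS ⇒* ε)
FIRST(B) = { '+', 'g' }
FIRST(B) = { '+', 'g' }
ε ∉ FIRST(B), so FOLLOW(P) is not added.
PREDICT(P → B) = { '+', 'g' }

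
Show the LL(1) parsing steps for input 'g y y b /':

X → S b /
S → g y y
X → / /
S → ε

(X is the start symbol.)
LL(1) parsing maintains a stack (initially the start symbol over $) and the input. At each step: if the stack top is a terminal, match it against the current input token; if it is a non-terminal N, replace it with the RHS of M[N, lookahead] (the unique production whose predict set contains the lookahead).

Stack is shown with the top on the left.

Stack        Input        Action
--------------------------------
X $          g y y b / $  output X → S b /
S b / $      g y y b / $  output S → g y y
g y y b / $  g y y b / $  match 'g'
y y b / $    y y b / $    match 'y'
y b / $      y b / $      match 'y'
b / $        b / $        match 'b'
/ $          / $          match '/'
$            $            accept

The string is accepted.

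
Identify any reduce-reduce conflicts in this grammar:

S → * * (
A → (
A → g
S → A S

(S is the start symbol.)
A reduce-reduce conflict occurs when an LR(0) state has two complete items [A → α .] and [B → β .] — both call for a reduction, and with no lookahead the parser cannot choose between them.

Augment with S' → S and build the canonical LR(0) collection (I0 = CLOSURE({[S' → . S]}), then GOTO on every symbol after a dot until no new states appear). It has 9 states:
  I0: { [A → . (], [A → . g], [S → . * * (], [S → . A S], [S' → . S] }  — shift
  I1: { [A → ( .] }  — reduce
  I2: { [S → * . * (] }  — shift
  I3: { [A → . (], [A → . g], [S → . * * (], [S → . A S], [S → A . S] }  — shift
  I4: { [S' → S .] }  — accept
  I5: { [A → g .] }  — reduce
  I6: { [S → A S .] }  — reduce
  I7: { [S → * * . (] }  — shift
  I8: { [S → * * ( .] }  — reduce

No state contains more than one complete item.

Answer: No reduce-reduce conflicts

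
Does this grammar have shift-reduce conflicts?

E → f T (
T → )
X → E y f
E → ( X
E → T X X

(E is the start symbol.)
Augment with E' → E and build the canonical LR(0) collection (I0 = CLOSURE({[E' → . E]}), then GOTO on every symbol after a dot until no new states appear). It has 14 states:
  I0: { [E → . ( X], [E → . T X X], [E → . f T (], [E' → . E], [T → . )] }  — shift
  I1: { [E → ( . X], [E → . ( X], [E → . T X X], [E → . f T (], [T → . )], [X → . E y f] }  — shift
  I2: { [T → ) .] }  — reduce
  I3: { [E' → E .] }  — accept
  I4: { [E → . ( X], [E → . T X X], [E → . f T (], [E → T . X X], [T → . )], [X → . E y f] }  — shift
  I5: { [E → f . T (], [T → . )] }  — shift
  I6: { [E → f T . (] }  — shift
  I7: { [E → f T ( .] }  — reduce
  I8: { [X → E . y f] }  — shift
  I9: { [E → . ( X], [E → . T X X], [E → . f T (], [E → T X . X], [T → . )], [X → . E y f] }  — shift
  I10: { [E → T X X .] }  — reduce
  I11: { [X → E y . f] }  — shift
  I12: { [X → E y f .] }  — reduce
  I13: { [E → ( X .] }  — reduce

No state contains both a complete item and a shift item.

Answer: No shift-reduce conflicts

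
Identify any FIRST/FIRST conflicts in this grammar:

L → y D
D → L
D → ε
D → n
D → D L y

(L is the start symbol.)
Yes. D → L / D → D L y on { 'y' }; D → n / D → D L y on { 'n' }

FIRST sets of the non-terminals at (or reachable through a nullable prefix from) the front of some alternative:
  FIRST(L) = { 'y' }
  FIRST(D) = { 'n', 'y', ε }

Productions for D:
  D → L: FIRST = { 'y' }
  D → ε: FIRST = { ε }
  D → n: FIRST = { 'n' }
  D → D L y: FIRST = { 'n', 'y' }
L has only one production, so no FIRST/FIRST conflict is possible there.

Conflict for D: D → L and D → D L y
  Overlap: { 'y' }
Conflict for D: D → n and D → D L y
  Overlap: { 'n' }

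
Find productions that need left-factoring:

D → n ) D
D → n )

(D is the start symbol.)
Yes, D has productions with common prefix 'n )'

Left-factoring is needed when two productions for the same non-terminal
share a common prefix on the right-hand side.

Productions for D:
  D → n ) D
  D → n )

Found common prefix 'n )' in productions for D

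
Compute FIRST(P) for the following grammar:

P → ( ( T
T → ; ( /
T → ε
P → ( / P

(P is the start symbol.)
From P → ( ( T:
  - '(' is a terminal: add '(' and stop
From P → ( / P:
  - '(' is a terminal: add '(' and stop

Collecting: FIRST(P) = { '(' }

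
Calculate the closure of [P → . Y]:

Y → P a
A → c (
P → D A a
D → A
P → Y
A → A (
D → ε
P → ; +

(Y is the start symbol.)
To compute CLOSURE, for each item [A → α.Bβ] where B is a non-terminal, add [B → .γ] for all productions B → γ; repeat for the newly added items until nothing changes.

Start with: [P → . Y]
  [P → . Y] has the dot before Y: add [Y → . P a]
  [Y → . P a] has the dot before P: add [P → . D A a], [P → . ; +]
  [P → . D A a] has the dot before D: add [D → . A], [D → .]
  [D → . A] has the dot before A: add [A → . c (], [A → . A (]
No further items can be added.

CLOSURE = { [A → . A (], [A → . c (], [D → . A], [D → .], [P → . ; +], [P → . D A a], [P → . Y], [Y → . P a] }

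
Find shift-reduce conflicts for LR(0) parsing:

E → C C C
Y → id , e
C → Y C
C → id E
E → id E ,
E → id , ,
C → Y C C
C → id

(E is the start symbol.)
Augment with E' → E and build the canonical LR(0) collection (I0 = CLOSURE({[E' → . E]}), then GOTO on every symbol after a dot until no new states appear). It has 17 states:
  I0: { [C → . Y C C], [C → . Y C], [C → . id E], [C → . id], [E → . C C C], [E → . id , ,], [E → . id E ,], [E' → . E], [Y → . id , e] }  — shift
  I1: { [C → . Y C C], [C → . Y C], [C → . id E], [C → . id], [E → C . C C], [Y → . id , e] }  — shift
  I2: { [E' → E .] }  — accept
  I3: { [C → . Y C C], [C → . Y C], [C → . id E], [C → . id], [C → Y . C C], [C → Y . C], [Y → . id , e] }  — shift
  I4: { [C → . Y C C], [C → . Y C], [C → . id E], [C → . id], [C → id . E], [C → id .], [E → . C C C], [E → . id , ,], [E → . id E ,], [E → id . , ,], [E → id . E ,], [Y → . id , e], [Y → id . , e] }  — shift, reduce
  I5: { [E → id , . ,], [Y → id , . e] }  — shift
  I6: { [C → id E .], [E → id E . ,] }  — shift, reduce
  I7: { [E → id E , .] }  — reduce
  I8: { [E → id , , .] }  — reduce
  I9: { [Y → id , e .] }  — reduce
  I10: { [C → . Y C C], [C → . Y C], [C → . id E], [C → . id], [C → Y C . C], [C → Y C .], [Y → . id , e] }  — shift, reduce
  I11: { [C → . Y C C], [C → . Y C], [C → . id E], [C → . id], [C → id . E], [C → id .], [E → . C C C], [E → . id , ,], [E → . id E ,], [Y → . id , e], [Y → id . , e] }  — shift, reduce
  I12: { [Y → id , . e] }  — shift
  I13: { [C → id E .] }  — reduce
  I14: { [C → Y C C .] }  — reduce
  I15: { [C → . Y C C], [C → . Y C], [C → . id E], [C → . id], [E → C C . C], [Y → . id , e] }  — shift
  I16: { [E → C C C .] }  — reduce

I4 contains reduce item [C → id .] and shift items [C → . id], [C → . id E], [E → . id , ,], [E → id . , ,], [E → . id E ,], [Y → . id , e], [Y → id . , e] — shift-reduce conflict.
I6 contains reduce item [C → id E .] and shift item [E → id E . ,] — shift-reduce conflict.
I10 contains reduce item [C → Y C .] and shift items [C → . id], [C → . id E], [Y → . id , e] — shift-reduce conflict.
I11 contains reduce item [C → id .] and shift items [C → . id], [C → . id E], [E → . id , ,], [E → . id E ,], [Y → . id , e], [Y → id . , e] — shift-reduce conflict.

Answer: Yes — I4: [C → id .] vs [C → . id]; I6: [C → id E .] vs [E → id E . ,]; I10: [C → Y C .] vs [C → . id]; I11: [C → id .] vs [C → . id]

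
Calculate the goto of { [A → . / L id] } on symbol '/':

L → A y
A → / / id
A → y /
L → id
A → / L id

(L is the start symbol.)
{ [A → . / / id], [A → . / L id], [A → . y /], [A → / . L id], [L → . A y], [L → . id] }

GOTO(I, '/') = CLOSURE({ [A → αX.β] : [A → α.Xβ] ∈ I, X = '/' })

Items with dot before '/', with the dot advanced:
  [A → . / L id] → [A → / . L id]
Closure of the advanced items:
  [A → / . L id] has the dot before L: add [L → . A y], [L → . id]
  [L → . A y] has the dot before A: add [A → . / / id], [A → . y /], [A → . / L id]

GOTO = { [A → . / / id], [A → . / L id], [A → . y /], [A → / . L id], [L → . A y], [L → . id] }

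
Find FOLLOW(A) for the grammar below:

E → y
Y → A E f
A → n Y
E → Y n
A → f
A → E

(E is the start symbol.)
To compute FOLLOW(A), find every occurrence of A on a right-hand side N → α A β: add FIRST(β) \ {ε}, and if β is empty or nullable also add FOLLOW(N). Iterate to a fixed point.

In Y → A E f: A is followed by E f, add FIRST(E f) \ {ε} = { 'f', 'n', 'y' }

Taking the union: FOLLOW(A) = { 'f', 'n', 'y' }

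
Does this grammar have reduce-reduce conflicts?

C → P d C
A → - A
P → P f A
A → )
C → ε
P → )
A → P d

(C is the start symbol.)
Yes — I6: [A → ) .] vs [P → ) .]

A reduce-reduce conflict occurs when an LR(0) state has two complete items [A → α .] and [B → β .] — both call for a reduction, and with no lookahead the parser cannot choose between them.

Augment with C' → C and build the canonical LR(0) collection (I0 = CLOSURE({[C' → . C]}), then GOTO on every symbol after a dot until no new states appear). It has 13 states:
  I0: { [C → . P d C], [C → .], [C' → . C], [P → . )], [P → . P f A] }  — shift, reduce
  I1: { [P → ) .] }  — reduce
  I2: { [C' → C .] }  — accept
  I3: { [C → P . d C], [P → P . f A] }  — shift
  I4: { [C → . P d C], [C → .], [C → P d . C], [P → . )], [P → . P f A] }  — shift, reduce
  I5: { [A → . )], [A → . - A], [A → . P d], [P → . )], [P → . P f A], [P → P f . A] }  — shift
  I6: { [A → ) .], [P → ) .] }  — 2 reduces
  I7: { [A → - . A], [A → . )], [A → . - A], [A → . P d], [P → . )], [P → . P f A] }  — shift
  I8: { [P → P f A .] }  — reduce
  I9: { [A → P . d], [P → P . f A] }  — shift
  I10: { [A → P d .] }  — reduce
  I11: { [A → - A .] }  — reduce
  I12: { [C → P d C .] }  — reduce

I6 contains complete items [A → ) .], [P → ) .] — reduce-reduce conflict.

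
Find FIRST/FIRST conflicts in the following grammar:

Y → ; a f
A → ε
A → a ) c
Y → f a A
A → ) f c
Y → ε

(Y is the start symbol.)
Productions for Y:
  Y → ; a f: FIRST = { ';' }
  Y → f a A: FIRST = { 'f' }
  Y → ε: FIRST = { ε }
Productions for A:
  A → ε: FIRST = { ε }
  A → a ) c: FIRST = { 'a' }
  A → ) f c: FIRST = { ')' }

All alternatives of each non-terminal have pairwise disjoint FIRST sets.

Answer: No FIRST/FIRST conflicts.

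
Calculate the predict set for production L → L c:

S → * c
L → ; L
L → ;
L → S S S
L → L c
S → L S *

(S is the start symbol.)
{ '*', ';' }

PREDICT(L → L c) = (FIRST(RHS) \ {ε}) ∪ (FOLLOW(L) if ε ∈ FIRST(RHS), i.e. RHS ⇒* ε)
FIRST(L) = { '*', ';' }
FIRST(L c) = { '*', ';' }
ε ∉ FIRST(L c), so FOLLOW(L) is not added.
PREDICT(L → L c) = { '*', ';' }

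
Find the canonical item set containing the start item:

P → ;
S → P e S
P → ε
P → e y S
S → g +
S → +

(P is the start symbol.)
{ [P → . ;], [P → . e y S], [P → .], [P' → . P] }

First, augment the grammar with P' → P
I₀ = CLOSURE({ [P' → . P] }):
  [P' → . P] has the dot before P: add [P → . ;], [P → .], [P → . e y S]
No further items can be added.

I₀ = { [P → . ;], [P → . e y S], [P → .], [P' → . P] }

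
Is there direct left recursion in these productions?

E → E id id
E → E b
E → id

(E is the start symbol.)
Direct left recursion occurs when N → N α for some non-terminal N (the right-hand side begins with the left-hand side itself).

E → E id id: LEFT RECURSIVE (starts with E)
E → E b: LEFT RECURSIVE (starts with E)
E → id: starts with id

The grammar has direct left recursion on: E.

Answer: Yes, E is left-recursive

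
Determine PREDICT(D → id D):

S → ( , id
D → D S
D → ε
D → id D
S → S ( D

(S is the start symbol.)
PREDICT(D → id D) = (FIRST(RHS) \ {ε}) ∪ (FOLLOW(D) if ε ∈ FIRST(RHS), i.e. RHS ⇒* ε)
FIRST(id D) = { 'id' }
ε ∉ FIRST(id D), so FOLLOW(D) is not added.
PREDICT(D → id D) = { 'id' }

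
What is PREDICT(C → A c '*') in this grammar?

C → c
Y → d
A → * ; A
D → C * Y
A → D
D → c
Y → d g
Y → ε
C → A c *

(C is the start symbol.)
{ '*', 'c' }

PREDICT(C → A c '*') = (FIRST(RHS) \ {ε}) ∪ (FOLLOW(C) if ε ∈ FIRST(RHS), i.e. RHS ⇒* ε)
FIRST(A) = { '*', 'c' }
FIRST(A c '*') = { '*', 'c' }
ε ∉ FIRST(A c '*'), so FOLLOW(C) is not added.
PREDICT(C → A c '*') = { '*', 'c' }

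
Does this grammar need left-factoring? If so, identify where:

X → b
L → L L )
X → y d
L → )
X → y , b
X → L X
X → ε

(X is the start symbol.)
Left-factoring is needed when two productions for the same non-terminal
share a common prefix on the right-hand side.

Productions for X:
  X → b
  X → y d
  X → y , b
  X → L X
  X → ε
Productions for L:
  L → L L )
  L → )

Found common prefix 'y' in productions for X

Answer: Yes, X has productions with common prefix 'y'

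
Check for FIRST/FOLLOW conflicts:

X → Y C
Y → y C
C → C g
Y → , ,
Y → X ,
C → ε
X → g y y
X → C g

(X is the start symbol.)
Yes. C → C g with FOLLOW(C) on { 'g' }

Nullable non-terminals: C.
FIRST sets used below: FIRST(C) = { 'g', ε }

C: nullable alternative(s) C → ε; FOLLOW(C) = { $, ',', 'g' }
  C → C g: FIRST \ {ε} = { 'g' } — overlaps FOLLOW(C) on { 'g' }: CONFLICT
  C → ε: FIRST \ {ε} = { } — this is the only nullable alternative, skip

X, Y have no nullable alternative, so no FIRST/FOLLOW check is needed there.

So the grammar has 1 FIRST/FOLLOW conflict (marked CONFLICT above).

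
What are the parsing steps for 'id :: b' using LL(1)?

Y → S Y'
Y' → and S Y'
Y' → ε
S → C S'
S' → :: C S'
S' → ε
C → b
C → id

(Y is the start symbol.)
LL(1) parsing maintains a stack (initially the start symbol over $) and the input. At each step: if the stack top is a terminal, match it against the current input token; if it is a non-terminal N, replace it with the RHS of M[N, lookahead] (the unique production whose predict set contains the lookahead).

Stack is shown with the top on the left.

Stack         Input      Action
-------------------------------
Y $           id :: b $  output Y → S Y'
S Y' $        id :: b $  output S → C S'
C S' Y' $     id :: b $  output C → id
id S' Y' $    id :: b $  match 'id'
S' Y' $       :: b $     output S' → :: C S'
:: C S' Y' $  :: b $     match '::'
C S' Y' $     b $        output C → b
b S' Y' $     b $        match 'b'
S' Y' $       $          output S' → ε
Y' $          $          output Y' → ε
$             $          accept

The string is accepted.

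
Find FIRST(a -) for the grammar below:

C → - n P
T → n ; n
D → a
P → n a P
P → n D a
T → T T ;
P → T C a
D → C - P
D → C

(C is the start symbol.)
To compute FIRST(a -), process the symbols left to right:
Symbol a is a terminal. Add 'a' and stop.
FIRST(a -) = { 'a' }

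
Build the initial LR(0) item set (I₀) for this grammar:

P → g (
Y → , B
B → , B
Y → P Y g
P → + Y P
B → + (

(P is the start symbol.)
{ [P → . + Y P], [P → . g (], [P' → . P] }

First, augment the grammar with P' → P
I₀ = CLOSURE({ [P' → . P] }):
  [P' → . P] has the dot before P: add [P → . g (], [P → . + Y P]
No further items can be added.

I₀ = { [P → . + Y P], [P → . g (], [P' → . P] }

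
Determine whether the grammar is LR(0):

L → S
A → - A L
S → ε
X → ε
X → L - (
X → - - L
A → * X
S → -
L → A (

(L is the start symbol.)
No. Shift-reduce conflict between [S → .] and [A → . * X]

Augment with L' → L and build the canonical LR(0) collection (I0 = CLOSURE({[L' → . L]}), then GOTO on every symbol after a dot until no new states appear). It has 18 states:
  I0: { [A → . * X], [A → . - A L], [L → . A (], [L → . S], [L' → . L], [S → . -], [S → .] }  — shift, reduce
  I1: { [A → * . X], [A → . * X], [A → . - A L], [L → . A (], [L → . S], [S → . -], [S → .], [X → . - - L], [X → . L - (], [X → .] }  — shift, 2 reduces
  I2: { [A → - . A L], [A → . * X], [A → . - A L], [S → - .] }  — shift, reduce
  I3: { [L → A . (] }  — shift
  I4: { [L' → L .] }  — accept
  I5: { [L → S .] }  — reduce
  I6: { [L → A ( .] }  — reduce
  I7: { [A → - . A L], [A → . * X], [A → . - A L] }  — shift
  I8: { [A → - A . L], [A → . * X], [A → . - A L], [L → . A (], [L → . S], [S → . -], [S → .] }  — shift, reduce
  I9: { [A → - A L .] }  — reduce
  I10: { [A → - . A L], [A → . * X], [A → . - A L], [S → - .], [X → - . - L] }  — shift, reduce
  I11: { [X → L . - (] }  — shift
  I12: { [A → * X .] }  — reduce
  I13: { [X → L - . (] }  — shift
  I14: { [X → L - ( .] }  — reduce
  I15: { [A → - . A L], [A → . * X], [A → . - A L], [L → . A (], [L → . S], [S → . -], [S → .], [X → - - . L] }  — shift, reduce
  I16: { [A → - A . L], [A → . * X], [A → . - A L], [L → . A (], [L → . S], [L → A . (], [S → . -], [S → .] }  — shift, reduce
  I17: { [X → - - L .] }  — reduce

Conflict in state I0:
  Shift-reduce conflict between [S → .] and [A → . * X]
So the grammar is NOT LR(0).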